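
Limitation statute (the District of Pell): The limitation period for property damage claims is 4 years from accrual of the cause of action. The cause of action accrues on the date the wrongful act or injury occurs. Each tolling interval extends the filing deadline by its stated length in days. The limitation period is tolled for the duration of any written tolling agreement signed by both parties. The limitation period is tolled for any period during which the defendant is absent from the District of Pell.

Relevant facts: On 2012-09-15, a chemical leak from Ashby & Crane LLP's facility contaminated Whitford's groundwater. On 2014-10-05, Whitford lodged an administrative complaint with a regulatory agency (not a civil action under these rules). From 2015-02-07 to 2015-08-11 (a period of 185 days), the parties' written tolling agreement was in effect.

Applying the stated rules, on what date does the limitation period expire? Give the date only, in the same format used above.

2017-03-19

The claim accrued on 2012-09-15, when the wrongful act occurred.
Adding the 4 years base period to 2012-09-15 gives a deadline of 2016-09-15, before any tolling.
The period was tolled for 185 days by the written tolling agreement (2015-02-07 to 2015-08-11), pushing the deadline to 2017-03-19.
Nothing else in the chronology tolls or restarts the period.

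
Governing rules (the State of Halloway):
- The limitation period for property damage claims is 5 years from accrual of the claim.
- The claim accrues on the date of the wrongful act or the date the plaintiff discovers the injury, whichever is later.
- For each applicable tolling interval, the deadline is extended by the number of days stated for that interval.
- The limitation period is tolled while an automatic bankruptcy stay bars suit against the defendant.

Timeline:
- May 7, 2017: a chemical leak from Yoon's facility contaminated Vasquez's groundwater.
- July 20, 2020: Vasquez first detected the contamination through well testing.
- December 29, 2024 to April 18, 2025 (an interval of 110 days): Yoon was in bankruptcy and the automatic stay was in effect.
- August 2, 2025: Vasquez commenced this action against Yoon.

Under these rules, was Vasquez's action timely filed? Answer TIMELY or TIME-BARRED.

TIMELY

The claim accrued on July 20, 2020 — the later of the May 7, 2017 act and the July 20, 2020 discovery.
Adding the 5 years base period to July 20, 2020 gives a deadline of July 20, 2025, before any tolling.
The period was tolled for 110 days by the automatic bankruptcy stay (December 29, 2024 to April 18, 2025), pushing the deadline to November 7, 2025.
The August 2, 2025 filing precedes the November 7, 2025 deadline; the claim is timely.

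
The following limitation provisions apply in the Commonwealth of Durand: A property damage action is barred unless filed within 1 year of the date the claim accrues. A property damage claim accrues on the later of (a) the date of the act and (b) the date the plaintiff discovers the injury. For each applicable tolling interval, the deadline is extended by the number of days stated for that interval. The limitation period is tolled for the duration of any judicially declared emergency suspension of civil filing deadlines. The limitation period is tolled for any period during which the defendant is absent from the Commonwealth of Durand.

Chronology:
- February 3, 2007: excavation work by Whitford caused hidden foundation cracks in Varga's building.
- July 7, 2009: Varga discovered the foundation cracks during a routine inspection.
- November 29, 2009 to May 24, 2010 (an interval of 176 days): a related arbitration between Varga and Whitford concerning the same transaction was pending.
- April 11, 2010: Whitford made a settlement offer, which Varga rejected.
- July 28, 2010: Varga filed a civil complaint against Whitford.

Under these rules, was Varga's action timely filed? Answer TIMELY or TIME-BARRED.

Taking the later of the act (February 3, 2007) and discovery (July 7, 2009), the claim accrued on July 7, 2009.
The untolled deadline — 1 year after July 7, 2009 — is July 7, 2010.
The pending related arbitration from November 29, 2009 to May 24, 2010 does not toll the period, because no stated rule makes a pending arbitration a tolling event.
Nothing else in the chronology tolls or restarts the period.
Filing on July 28, 2010 missed the July 7, 2010 deadline — the action is time-barred.

TIME-BARRED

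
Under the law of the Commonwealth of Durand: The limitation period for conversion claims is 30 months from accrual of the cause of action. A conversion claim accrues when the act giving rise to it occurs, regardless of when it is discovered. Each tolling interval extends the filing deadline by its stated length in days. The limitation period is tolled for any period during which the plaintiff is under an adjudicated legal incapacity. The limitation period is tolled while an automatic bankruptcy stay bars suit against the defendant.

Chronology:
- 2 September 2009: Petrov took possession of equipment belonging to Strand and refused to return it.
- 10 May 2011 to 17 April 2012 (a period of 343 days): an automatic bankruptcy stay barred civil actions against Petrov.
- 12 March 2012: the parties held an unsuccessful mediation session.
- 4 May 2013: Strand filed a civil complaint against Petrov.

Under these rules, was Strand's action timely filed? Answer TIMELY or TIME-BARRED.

The claim accrued on 2 September 2009, when the wrongful act occurred.
Adding the 30 months base period to 2 September 2009 gives a deadline of 2 March 2012, before any tolling.
Because the automatic bankruptcy stay ran from 10 May 2011 to 17 April 2012, the deadline is extended by 343 days to 8 February 2013.
The other events in the timeline have no effect on the limitation period under the stated rules.
Strand filed on 4 May 2013, after the 8 February 2013 deadline, so the action is time-barred.

TIME-BARRED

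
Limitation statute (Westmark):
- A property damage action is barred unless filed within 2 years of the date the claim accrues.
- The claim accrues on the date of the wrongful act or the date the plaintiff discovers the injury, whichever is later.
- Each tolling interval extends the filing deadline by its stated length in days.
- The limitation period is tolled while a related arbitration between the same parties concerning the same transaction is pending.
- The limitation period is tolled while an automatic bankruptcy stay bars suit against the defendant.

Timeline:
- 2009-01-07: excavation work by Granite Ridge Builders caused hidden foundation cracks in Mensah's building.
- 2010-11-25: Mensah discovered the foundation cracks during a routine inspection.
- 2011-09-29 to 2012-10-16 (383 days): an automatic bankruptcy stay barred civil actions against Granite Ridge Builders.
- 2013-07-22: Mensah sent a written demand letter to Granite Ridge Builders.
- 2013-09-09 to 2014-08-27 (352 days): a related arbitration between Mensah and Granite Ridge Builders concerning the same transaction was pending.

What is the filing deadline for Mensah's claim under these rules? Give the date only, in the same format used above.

2014-11-30

Taking the later of the act (2009-01-07) and discovery (2010-11-25), the claim accrued on 2010-11-25.
Adding the 2 years base period to 2010-11-25 gives a deadline of 2012-11-25, before any tolling.
Because the automatic bankruptcy stay ran from 2011-09-29 to 2012-10-16, the deadline is extended by 383 days to 2013-12-13.
Because the pending related arbitration ran from 2013-09-09 to 2014-08-27, the deadline is extended by 352 days to 2014-11-30.
The other events in the timeline have no effect on the limitation period under the stated rules.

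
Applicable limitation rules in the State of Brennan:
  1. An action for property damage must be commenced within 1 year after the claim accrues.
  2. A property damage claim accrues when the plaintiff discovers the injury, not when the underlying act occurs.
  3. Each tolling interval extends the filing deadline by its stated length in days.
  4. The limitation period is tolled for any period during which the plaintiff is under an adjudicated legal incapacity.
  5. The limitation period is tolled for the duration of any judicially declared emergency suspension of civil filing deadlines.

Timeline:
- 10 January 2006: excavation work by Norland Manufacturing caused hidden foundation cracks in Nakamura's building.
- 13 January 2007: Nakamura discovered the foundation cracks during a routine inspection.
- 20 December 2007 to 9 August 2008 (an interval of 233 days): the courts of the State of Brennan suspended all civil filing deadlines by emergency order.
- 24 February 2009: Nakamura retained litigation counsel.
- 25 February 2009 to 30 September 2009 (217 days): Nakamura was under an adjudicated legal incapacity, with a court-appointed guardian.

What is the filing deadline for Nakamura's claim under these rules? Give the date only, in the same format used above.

2 September 2008

Under the discovery rule, the claim accrued on 13 January 2007, when Nakamura discovered the injury — not on the 10 January 2006 date of the underlying act.
The untolled deadline — 1 year after 13 January 2007 — is 13 January 2008.
The period was tolled for 233 days by the emergency suspension of filing deadlines (20 December 2007 to 9 August 2008), pushing the deadline to 2 September 2008.
The plaintiff's legal incapacity starting 25 February 2009 came too late — the period had run on 2 September 2008 — and so does not extend the deadline.
The other events in the timeline have no effect on the limitation period under the stated rules.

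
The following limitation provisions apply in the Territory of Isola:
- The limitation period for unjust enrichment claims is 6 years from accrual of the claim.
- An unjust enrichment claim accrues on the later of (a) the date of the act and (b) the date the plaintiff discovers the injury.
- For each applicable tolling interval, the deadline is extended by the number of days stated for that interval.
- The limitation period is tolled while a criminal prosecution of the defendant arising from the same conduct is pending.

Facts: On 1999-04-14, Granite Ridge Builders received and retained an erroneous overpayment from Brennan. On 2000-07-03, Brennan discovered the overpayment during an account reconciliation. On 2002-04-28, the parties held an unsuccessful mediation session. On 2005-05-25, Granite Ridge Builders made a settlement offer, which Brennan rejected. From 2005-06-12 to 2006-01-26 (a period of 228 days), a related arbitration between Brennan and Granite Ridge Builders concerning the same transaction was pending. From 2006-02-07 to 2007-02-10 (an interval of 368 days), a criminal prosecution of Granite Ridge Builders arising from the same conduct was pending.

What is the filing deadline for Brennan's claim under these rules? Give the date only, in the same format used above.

Because discovery on 2000-07-03 post-dates the 1999-04-14 act, accrual under the later-of rule falls on 2000-07-03.
The untolled deadline — 6 years after 2000-07-03 — is 2006-07-03.
The pending criminal prosecution from 2006-02-07 to 2007-02-10 tolled the period for 368 days, extending the deadline to 2007-07-06.
The pending related arbitration from 2005-06-12 to 2006-01-26 does not toll the period, because no stated rule makes a pending arbitration a tolling event.
The other events in the timeline have no effect on the limitation period under the stated rules.

2007-07-06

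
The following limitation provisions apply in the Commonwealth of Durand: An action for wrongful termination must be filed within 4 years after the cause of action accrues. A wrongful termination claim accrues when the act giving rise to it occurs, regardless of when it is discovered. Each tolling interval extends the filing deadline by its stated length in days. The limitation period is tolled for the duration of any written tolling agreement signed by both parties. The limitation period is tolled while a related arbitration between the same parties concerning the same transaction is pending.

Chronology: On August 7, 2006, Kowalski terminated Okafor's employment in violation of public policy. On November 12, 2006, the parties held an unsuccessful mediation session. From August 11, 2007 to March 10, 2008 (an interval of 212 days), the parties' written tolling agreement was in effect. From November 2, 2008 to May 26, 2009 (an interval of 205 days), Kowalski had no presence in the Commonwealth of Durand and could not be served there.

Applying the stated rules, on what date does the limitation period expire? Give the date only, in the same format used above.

March 7, 2011

The cause of action accrued on August 7, 2006, the date of the act.
4 years from August 7, 2006 is August 7, 2010.
The written tolling agreement from August 11, 2007 to March 10, 2008 tolled the period for 212 days, extending the deadline to March 7, 2011.
Although the defendant's absence ran from November 2, 2008 to May 26, 2009, the stated rules do not make that a tolling event, so it is disregarded.
The other events in the timeline have no effect on the limitation period under the stated rules.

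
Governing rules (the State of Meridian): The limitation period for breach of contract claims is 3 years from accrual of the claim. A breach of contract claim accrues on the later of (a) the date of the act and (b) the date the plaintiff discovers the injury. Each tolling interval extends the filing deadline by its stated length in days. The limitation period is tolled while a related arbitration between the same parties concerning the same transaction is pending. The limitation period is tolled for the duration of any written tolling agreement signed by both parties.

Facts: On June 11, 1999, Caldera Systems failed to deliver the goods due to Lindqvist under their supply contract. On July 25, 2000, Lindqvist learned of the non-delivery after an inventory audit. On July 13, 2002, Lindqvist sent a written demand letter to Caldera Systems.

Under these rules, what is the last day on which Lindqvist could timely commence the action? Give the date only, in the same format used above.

July 25, 2003

Because discovery on July 25, 2000 post-dates the June 11, 1999 act, accrual under the later-of rule falls on July 25, 2000.
3 years from July 25, 2000 is July 25, 2003.
The other events in the timeline have no effect on the limitation period under the stated rules.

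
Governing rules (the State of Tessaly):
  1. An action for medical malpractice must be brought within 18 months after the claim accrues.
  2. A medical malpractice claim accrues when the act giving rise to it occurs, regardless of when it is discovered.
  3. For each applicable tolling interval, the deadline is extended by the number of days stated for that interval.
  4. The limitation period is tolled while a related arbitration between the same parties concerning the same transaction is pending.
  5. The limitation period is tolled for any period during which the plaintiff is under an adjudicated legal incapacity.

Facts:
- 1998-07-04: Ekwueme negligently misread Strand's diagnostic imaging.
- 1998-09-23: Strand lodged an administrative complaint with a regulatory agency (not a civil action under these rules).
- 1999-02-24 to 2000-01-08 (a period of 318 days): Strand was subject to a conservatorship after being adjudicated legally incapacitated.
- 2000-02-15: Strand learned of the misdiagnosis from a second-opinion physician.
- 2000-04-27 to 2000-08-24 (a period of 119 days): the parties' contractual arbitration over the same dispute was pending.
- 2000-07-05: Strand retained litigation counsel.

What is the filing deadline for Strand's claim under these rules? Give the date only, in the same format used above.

The claim accrued on 1998-07-04, when the wrongful act occurred; under the stated occurrence rule the 2000-02-15 discovery does not delay accrual.
The untolled deadline — 18 months after 1998-07-04 — is 2000-01-04.
The plaintiff's legal incapacity from 1999-02-24 to 2000-01-08 tolled the period for 318 days, extending the deadline to 2000-11-17.
The pending related arbitration from 2000-04-27 to 2000-08-24 tolled the period for 119 days, extending the deadline to 2001-03-16.
None of the other events listed affects the running of the period under the stated rules.

2001-03-16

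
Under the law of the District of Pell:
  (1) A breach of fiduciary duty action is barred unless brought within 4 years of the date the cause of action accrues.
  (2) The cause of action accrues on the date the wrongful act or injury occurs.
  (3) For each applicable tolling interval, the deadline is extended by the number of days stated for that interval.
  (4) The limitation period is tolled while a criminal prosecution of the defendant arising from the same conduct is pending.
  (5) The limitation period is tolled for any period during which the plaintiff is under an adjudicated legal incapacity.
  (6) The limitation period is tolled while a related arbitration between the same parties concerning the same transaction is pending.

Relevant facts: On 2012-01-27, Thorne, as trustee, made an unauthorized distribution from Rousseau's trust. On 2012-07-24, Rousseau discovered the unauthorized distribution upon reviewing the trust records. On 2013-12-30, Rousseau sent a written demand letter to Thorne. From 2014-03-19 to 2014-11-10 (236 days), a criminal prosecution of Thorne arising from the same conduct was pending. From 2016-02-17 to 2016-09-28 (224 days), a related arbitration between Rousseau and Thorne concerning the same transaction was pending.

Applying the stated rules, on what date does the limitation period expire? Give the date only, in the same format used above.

2017-05-01

The claim accrued on 2012-01-27, when the wrongful act occurred; under the stated occurrence rule the 2012-07-24 discovery does not delay accrual.
Adding the 4 years base period to 2012-01-27 gives a deadline of 2016-01-27, before any tolling.
The period was tolled for 236 days by the pending criminal prosecution (2014-03-19 to 2014-11-10), pushing the deadline to 2016-09-19.
The pending related arbitration from 2016-02-17 to 2016-09-28 tolled the period for 224 days, extending the deadline to 2017-05-01.
The other events in the timeline have no effect on the limitation period under the stated rules.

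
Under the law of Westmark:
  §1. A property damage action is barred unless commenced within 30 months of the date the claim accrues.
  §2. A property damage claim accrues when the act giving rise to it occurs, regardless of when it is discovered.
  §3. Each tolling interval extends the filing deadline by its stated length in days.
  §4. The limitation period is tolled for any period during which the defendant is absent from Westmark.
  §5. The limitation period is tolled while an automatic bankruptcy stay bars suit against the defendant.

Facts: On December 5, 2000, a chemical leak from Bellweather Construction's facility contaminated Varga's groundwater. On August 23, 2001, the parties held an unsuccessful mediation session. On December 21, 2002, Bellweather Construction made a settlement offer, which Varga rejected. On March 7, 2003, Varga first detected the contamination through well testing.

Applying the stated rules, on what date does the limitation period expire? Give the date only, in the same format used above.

June 5, 2003

Because the rule ties accrual to occurrence, the claim accrued on December 5, 2000, not on the March 7, 2003 discovery date.
30 months from December 5, 2000 is June 5, 2003.
Nothing else in the chronology tolls or restarts the period.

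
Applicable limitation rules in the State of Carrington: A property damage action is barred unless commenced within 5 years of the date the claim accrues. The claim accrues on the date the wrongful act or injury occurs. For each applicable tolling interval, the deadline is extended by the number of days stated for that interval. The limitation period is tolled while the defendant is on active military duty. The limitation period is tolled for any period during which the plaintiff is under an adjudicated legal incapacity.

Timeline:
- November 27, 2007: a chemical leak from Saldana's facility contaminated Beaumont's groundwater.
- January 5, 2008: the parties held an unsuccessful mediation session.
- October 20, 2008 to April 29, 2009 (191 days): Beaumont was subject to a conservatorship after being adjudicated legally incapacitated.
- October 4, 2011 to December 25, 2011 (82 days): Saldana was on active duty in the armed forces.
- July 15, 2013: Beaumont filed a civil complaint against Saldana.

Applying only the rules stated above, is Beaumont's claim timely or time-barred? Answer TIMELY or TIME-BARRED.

TIMELY

The limitation period began to run on November 27, 2007.
Adding the 5 years base period to November 27, 2007 gives a deadline of November 27, 2012, before any tolling.
The period was tolled for 191 days by the plaintiff's legal incapacity (October 20, 2008 to April 29, 2009), pushing the deadline to June 6, 2013.
The period was tolled for 82 days by the defendant's active military service (October 4, 2011 to December 25, 2011), pushing the deadline to August 27, 2013.
Nothing else in the chronology tolls or restarts the period.
The July 15, 2013 filing precedes the August 27, 2013 deadline; the claim is timely.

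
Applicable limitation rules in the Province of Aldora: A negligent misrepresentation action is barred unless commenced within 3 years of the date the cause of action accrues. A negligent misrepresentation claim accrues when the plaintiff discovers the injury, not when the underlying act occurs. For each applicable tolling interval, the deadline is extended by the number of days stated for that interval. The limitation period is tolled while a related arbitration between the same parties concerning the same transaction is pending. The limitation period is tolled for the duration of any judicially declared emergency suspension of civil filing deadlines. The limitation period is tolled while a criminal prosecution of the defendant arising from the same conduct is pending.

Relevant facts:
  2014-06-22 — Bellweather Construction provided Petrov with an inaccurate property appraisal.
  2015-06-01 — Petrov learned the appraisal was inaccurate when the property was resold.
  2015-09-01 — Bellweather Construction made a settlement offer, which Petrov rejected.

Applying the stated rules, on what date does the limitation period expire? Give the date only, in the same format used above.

The claim did not accrue until Petrov discovered the injury on 2015-06-01; the 2014-06-22 act date does not start the clock under the stated rule.
The untolled deadline — 3 years after 2015-06-01 — is 2018-06-01.
The other events in the timeline have no effect on the limitation period under the stated rules.

2018-06-01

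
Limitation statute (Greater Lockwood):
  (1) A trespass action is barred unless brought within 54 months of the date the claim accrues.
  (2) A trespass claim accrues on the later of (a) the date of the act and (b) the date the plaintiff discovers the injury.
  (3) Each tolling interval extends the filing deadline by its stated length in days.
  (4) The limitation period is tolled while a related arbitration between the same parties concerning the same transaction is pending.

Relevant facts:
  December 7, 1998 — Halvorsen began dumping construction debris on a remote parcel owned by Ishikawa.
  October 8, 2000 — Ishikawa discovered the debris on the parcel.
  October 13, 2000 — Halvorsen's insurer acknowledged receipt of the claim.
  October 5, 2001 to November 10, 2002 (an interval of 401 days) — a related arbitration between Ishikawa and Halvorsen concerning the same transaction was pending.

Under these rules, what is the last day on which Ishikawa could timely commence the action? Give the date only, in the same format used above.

Because discovery on October 8, 2000 post-dates the December 7, 1998 act, accrual under the later-of rule falls on October 8, 2000.
54 months from October 8, 2000 is April 8, 2005.
Because the pending related arbitration ran from October 5, 2001 to November 10, 2002, the deadline is extended by 401 days to May 14, 2006.
Nothing else in the chronology tolls or restarts the period.

May 14, 2006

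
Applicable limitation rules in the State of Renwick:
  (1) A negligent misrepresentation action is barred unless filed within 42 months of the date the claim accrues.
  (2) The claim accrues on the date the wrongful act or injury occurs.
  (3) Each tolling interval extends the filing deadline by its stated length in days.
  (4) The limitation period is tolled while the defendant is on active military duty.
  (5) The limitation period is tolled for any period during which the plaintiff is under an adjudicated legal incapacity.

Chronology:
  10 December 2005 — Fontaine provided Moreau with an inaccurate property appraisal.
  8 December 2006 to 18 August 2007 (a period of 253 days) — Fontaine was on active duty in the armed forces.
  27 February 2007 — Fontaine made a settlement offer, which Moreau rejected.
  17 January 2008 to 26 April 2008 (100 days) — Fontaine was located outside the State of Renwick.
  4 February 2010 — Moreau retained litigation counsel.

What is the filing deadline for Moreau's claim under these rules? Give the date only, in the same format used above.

18 February 2010

The claim accrued on 10 December 2005, when the wrongful act occurred.
42 months from 10 December 2005 is 10 June 2009.
The period was tolled for 253 days by the defendant's active military service (8 December 2006 to 18 August 2007), pushing the deadline to 18 February 2010.
Although the defendant's absence ran from 17 January 2008 to 26 April 2008, the stated rules do not make that a tolling event, so it is disregarded.
None of the other events listed affects the running of the period under the stated rules.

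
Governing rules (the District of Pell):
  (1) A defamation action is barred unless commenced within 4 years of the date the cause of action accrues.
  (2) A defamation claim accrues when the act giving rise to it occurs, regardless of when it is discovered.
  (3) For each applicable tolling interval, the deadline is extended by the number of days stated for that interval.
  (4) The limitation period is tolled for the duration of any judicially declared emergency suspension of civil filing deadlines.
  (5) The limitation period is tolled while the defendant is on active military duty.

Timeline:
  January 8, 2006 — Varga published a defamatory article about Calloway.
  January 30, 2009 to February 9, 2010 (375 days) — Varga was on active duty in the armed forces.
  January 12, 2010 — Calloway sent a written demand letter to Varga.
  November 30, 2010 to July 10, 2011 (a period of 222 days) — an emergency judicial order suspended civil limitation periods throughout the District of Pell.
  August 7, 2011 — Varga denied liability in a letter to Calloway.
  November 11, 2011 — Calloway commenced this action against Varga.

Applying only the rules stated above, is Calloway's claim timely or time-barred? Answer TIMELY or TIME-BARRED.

TIME-BARRED

The cause of action accrued on January 8, 2006, the date of the act.
Adding the 4 years base period to January 8, 2006 gives a deadline of January 8, 2010, before any tolling.
The period was tolled for 375 days by the defendant's active military service (January 30, 2009 to February 9, 2010), pushing the deadline to January 18, 2011.
The emergency suspension of filing deadlines from November 30, 2010 to July 10, 2011 tolled the period for 222 days, extending the deadline to August 28, 2011.
Nothing else in the chronology tolls or restarts the period.
Filing on November 11, 2011 missed the August 28, 2011 deadline — the action is time-barred.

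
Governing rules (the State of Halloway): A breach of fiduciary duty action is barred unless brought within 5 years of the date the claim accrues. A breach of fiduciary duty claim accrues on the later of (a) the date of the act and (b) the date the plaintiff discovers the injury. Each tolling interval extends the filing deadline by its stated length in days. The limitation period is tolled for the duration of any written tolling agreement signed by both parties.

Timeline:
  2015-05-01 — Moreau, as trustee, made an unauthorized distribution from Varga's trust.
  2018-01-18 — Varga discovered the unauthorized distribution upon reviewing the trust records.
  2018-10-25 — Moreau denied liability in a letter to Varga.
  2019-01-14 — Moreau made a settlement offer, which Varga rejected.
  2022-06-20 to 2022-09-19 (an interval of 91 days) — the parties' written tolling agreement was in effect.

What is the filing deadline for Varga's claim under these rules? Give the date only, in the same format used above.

2023-04-19

The claim accrued on 2018-01-18 — the later of the 2015-05-01 act and the 2018-01-18 discovery.
The untolled deadline — 5 years after 2018-01-18 — is 2023-01-18.
The period was tolled for 91 days by the written tolling agreement (2022-06-20 to 2022-09-19), pushing the deadline to 2023-04-19.
The other events in the timeline have no effect on the limitation period under the stated rules.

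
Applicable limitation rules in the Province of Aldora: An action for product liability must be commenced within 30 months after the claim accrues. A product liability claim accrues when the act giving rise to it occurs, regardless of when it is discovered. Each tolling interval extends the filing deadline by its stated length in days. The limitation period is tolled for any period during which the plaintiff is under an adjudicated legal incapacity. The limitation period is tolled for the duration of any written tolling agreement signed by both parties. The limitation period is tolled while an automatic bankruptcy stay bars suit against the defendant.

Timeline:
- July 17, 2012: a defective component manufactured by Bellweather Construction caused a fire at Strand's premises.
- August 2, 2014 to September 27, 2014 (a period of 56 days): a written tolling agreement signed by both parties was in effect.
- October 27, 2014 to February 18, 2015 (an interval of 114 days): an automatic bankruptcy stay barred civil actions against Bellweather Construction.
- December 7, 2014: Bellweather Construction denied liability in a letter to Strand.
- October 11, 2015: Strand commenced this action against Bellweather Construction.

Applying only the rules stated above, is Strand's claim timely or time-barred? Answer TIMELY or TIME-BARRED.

TIME-BARRED

The claim accrued on July 17, 2012, when the wrongful act occurred.
The untolled deadline — 30 months after July 17, 2012 — is January 17, 2015.
The written tolling agreement from August 2, 2014 to September 27, 2014 tolled the period for 56 days, extending the deadline to March 14, 2015.
The automatic bankruptcy stay from October 27, 2014 to February 18, 2015 tolled the period for 114 days, extending the deadline to July 6, 2015.
None of the other events listed affects the running of the period under the stated rules.
Filing on October 11, 2015 missed the July 6, 2015 deadline — the action is time-barred.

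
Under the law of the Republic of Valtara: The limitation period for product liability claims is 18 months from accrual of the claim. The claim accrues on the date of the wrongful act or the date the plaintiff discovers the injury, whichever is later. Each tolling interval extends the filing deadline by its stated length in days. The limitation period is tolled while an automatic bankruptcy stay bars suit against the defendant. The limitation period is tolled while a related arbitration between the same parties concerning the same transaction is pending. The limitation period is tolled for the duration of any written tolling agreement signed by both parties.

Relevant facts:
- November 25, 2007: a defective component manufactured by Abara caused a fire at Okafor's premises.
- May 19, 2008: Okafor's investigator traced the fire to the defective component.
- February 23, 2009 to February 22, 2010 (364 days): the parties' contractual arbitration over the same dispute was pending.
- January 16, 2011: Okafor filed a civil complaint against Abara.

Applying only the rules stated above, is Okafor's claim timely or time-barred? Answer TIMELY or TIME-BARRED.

Taking the later of the act (November 25, 2007) and discovery (May 19, 2008), the claim accrued on May 19, 2008.
The untolled deadline — 18 months after May 19, 2008 — is November 19, 2009.
The pending related arbitration from February 23, 2009 to February 22, 2010 tolled the period for 364 days, extending the deadline to November 18, 2010.
The January 16, 2011 filing falls after the November 18, 2010 deadline; the claim is time-barred.

TIME-BARRED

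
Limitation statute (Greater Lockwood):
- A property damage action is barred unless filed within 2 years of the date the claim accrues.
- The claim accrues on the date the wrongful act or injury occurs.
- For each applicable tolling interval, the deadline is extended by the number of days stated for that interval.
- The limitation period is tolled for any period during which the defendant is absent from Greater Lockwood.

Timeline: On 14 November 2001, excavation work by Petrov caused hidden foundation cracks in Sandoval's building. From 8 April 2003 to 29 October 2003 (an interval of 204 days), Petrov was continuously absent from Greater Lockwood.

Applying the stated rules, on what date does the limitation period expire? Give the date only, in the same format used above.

The limitation period began to run on 14 November 2001.
The untolled deadline — 2 years after 14 November 2001 — is 14 November 2003.
The period was tolled for 204 days by the defendant's absence from the jurisdiction (8 April 2003 to 29 October 2003), pushing the deadline to 5 June 2004.

5 June 2004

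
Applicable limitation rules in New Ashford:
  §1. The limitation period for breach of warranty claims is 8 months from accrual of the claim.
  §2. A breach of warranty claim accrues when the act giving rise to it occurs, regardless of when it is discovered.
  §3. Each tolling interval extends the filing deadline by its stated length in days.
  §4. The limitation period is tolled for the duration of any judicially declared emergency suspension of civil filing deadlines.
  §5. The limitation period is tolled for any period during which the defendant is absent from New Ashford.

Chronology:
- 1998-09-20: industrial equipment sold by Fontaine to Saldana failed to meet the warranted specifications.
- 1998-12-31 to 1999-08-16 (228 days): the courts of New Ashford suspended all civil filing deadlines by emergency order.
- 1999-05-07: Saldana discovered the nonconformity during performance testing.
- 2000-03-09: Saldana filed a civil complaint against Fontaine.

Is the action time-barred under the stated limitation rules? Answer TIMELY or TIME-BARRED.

TIME-BARRED

Accrual is governed by the date of the act, so the period began to run on 1998-09-20; the later discovery on 1999-05-07 is irrelevant under the stated rule.
The untolled deadline — 8 months after 1998-09-20 — is 1999-05-20.
The emergency suspension of filing deadlines from 1998-12-31 to 1999-08-16 tolled the period for 228 days, extending the deadline to 2000-01-03.
Saldana filed on 2000-03-09, after the 2000-01-03 deadline, so the action is time-barred.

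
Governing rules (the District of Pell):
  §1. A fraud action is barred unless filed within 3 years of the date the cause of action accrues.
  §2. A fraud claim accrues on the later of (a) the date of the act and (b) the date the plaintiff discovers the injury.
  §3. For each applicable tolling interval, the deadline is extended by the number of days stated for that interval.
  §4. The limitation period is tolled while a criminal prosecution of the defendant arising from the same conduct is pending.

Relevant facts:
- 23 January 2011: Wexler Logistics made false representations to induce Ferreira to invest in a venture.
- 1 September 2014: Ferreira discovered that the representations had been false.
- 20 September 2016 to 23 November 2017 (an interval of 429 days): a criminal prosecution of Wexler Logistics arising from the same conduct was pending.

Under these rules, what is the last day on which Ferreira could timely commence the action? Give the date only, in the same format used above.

Because discovery on 1 September 2014 post-dates the 23 January 2011 act, accrual under the later-of rule falls on 1 September 2014.
3 years from 1 September 2014 is 1 September 2017.
The pending criminal prosecution from 20 September 2016 to 23 November 2017 tolled the period for 429 days, extending the deadline to 4 November 2018.

4 November 2018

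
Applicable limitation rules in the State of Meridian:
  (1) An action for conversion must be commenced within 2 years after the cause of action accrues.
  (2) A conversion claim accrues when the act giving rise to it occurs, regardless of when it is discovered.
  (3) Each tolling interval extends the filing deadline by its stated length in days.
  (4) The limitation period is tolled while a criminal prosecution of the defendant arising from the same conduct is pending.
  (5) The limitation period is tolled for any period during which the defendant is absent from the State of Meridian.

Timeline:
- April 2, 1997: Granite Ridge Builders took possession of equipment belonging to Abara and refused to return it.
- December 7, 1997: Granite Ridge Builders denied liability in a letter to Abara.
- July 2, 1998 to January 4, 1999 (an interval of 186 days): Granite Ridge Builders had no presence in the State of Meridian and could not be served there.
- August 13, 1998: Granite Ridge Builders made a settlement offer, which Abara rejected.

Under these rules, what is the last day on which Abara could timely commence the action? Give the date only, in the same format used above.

The limitation period began to run on April 2, 1997.
2 years from April 2, 1997 is April 2, 1999.
Because the defendant's absence from the jurisdiction ran from July 2, 1998 to January 4, 1999, the deadline is extended by 186 days to October 5, 1999.
The other events in the timeline have no effect on the limitation period under the stated rules.

October 5, 1999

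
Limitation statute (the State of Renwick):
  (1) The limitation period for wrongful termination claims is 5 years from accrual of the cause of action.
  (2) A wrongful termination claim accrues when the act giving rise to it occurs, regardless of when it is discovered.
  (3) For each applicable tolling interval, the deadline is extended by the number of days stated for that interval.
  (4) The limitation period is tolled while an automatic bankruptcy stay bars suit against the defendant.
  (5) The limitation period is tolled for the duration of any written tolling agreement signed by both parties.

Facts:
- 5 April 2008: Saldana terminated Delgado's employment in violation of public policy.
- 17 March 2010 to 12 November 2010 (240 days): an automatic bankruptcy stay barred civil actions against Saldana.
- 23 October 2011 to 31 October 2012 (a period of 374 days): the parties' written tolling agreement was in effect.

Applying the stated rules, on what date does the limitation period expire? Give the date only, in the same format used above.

The cause of action accrued on 5 April 2008, the date of the act.
Adding the 5 years base period to 5 April 2008 gives a deadline of 5 April 2013, before any tolling.
The automatic bankruptcy stay from 17 March 2010 to 12 November 2010 tolled the period for 240 days, extending the deadline to 1 December 2013.
Because the written tolling agreement ran from 23 October 2011 to 31 October 2012, the deadline is extended by 374 days to 10 December 2014.

10 December 2014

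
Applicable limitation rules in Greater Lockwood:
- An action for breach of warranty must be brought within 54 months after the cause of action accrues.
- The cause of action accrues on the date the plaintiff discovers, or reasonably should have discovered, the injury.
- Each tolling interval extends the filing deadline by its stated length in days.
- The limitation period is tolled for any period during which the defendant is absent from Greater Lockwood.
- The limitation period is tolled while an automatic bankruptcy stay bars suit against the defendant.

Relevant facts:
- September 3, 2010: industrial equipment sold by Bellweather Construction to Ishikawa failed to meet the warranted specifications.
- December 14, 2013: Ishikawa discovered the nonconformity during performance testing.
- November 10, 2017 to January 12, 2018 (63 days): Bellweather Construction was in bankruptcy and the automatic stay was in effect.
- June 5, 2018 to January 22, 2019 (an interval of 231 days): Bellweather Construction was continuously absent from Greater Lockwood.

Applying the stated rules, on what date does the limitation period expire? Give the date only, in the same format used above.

April 4, 2019

Accrual is tied to discovery, so the period began on December 14, 2013 rather than on September 3, 2010 when the act occurred.
54 months from December 14, 2013 is June 14, 2018.
The period was tolled for 63 days by the automatic bankruptcy stay (November 10, 2017 to January 12, 2018), pushing the deadline to August 16, 2018.
The period was tolled for 231 days by the defendant's absence from the jurisdiction (June 5, 2018 to January 22, 2019), pushing the deadline to April 4, 2019.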